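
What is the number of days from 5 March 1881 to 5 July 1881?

122

March 1881: 31 − 5 = 26 days remain.
Then April (30), May (31), June (30): 30 + 31 + 30 = 91 days.
July 1–5, 1881: 5 days.
Total: 26 + 91 + 5 = 122 days.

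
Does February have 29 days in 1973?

No

1973 is not a leap year.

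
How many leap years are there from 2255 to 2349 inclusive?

23

Years divisible by 4: 2256, 2260, …, 2348 — 24 in all.
Of these, 2300 is divisible by 100 but not 400, so not leap.
Leap years: 24 − 1 = 23.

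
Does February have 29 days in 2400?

2400 is a leap year (divisible by 400).

Yes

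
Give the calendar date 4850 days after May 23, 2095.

September 2, 2108

Count 4850 days after May 23, 2095:
Day-of-year of May 23, 2095: 143.
Day-of-year of September 2, 2108: 246.
2095 has 365 days, so 365 − 143 = 222 days remain in 2095.
Full years 2096–2107: 10 common + 2 leap = 10×365 + 2×366 = 4382 days.
Total: 222 + 4382 + 246 = 4850 days.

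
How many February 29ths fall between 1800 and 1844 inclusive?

11

Years divisible by 4 in [1800, 1844]: 1800, 1804, 1808, 1812, 1816, 1820, 1824, 1828, 1832, 1836, 1840, 1844.
Of these, 1800 is divisible by 100 but not 400, so not leap.
Leap years: 12 − 1 = 11.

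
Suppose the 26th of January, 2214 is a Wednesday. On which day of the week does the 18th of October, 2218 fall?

Day-of-year of January 26, 2214: 26.
Day-of-year of October 18, 2218: 291.
2214 has 365 days, so 365 − 26 = 339 days remain in 2214.
Full years: 2215: 365; 2216: 366; 2217: 365. Sum = 1096.
Total: 339 + 1096 + 291 = 1726 days.
1726 mod 7 = 4, so 4 days after Wednesday is Sunday.

Sunday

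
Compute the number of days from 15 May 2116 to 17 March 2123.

Day-of-year of May 15, 2116: 136.
Day-of-year of March 17, 2123: 76.
2116 has 366 days, so 366 − 136 = 230 days remain in 2116.
Full years: 2117: 365; 2118: 365; 2119: 365; 2120: 366; 2121: 365; 2122: 365. Sum = 2191.
Total: 230 + 2191 + 76 = 2497 days.

2497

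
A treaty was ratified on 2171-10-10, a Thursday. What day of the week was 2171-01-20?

Sunday

Count forward from the earlier date (January 20, 2171) to the later (October 10, 2171):
January 2171: 31 − 20 = 11 days remain.
Then February 2171 (28), March (31), April (30), May (31), June (30), July (31), August (31), September (30): 28 + 31 + 30 + 31 + 30 + 31 + 31 + 30 = 242 days.
October 1–10, 2171: 10 days.
Total: 11 + 242 + 10 = 263 days.
263 mod 7 = 4, so 4 days before Thursday is Sunday.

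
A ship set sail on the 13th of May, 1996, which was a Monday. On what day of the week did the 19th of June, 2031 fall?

Day-of-year of May 13, 1996: 134.
Day-of-year of June 19, 2031: 170.
1996 has 366 days, so 366 − 134 = 232 days remain in 1996.
Full years 1997–2030: 26 common + 8 leap = 26×365 + 8×366 = 12418 days.
Total: 232 + 12418 + 170 = 12820 days.
12820 mod 7 = 3, so 3 days after Monday is Thursday.

Thursday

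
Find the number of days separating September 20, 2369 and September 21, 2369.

Within September 2369: 21 − 20 = 1 day.

1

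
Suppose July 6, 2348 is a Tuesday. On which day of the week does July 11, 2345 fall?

Wednesday

Count forward from the earlier date (July 11, 2345) to the later (July 6, 2348):
July 11, 2345 → July 11, 2346: 365 days.
July 11, 2346 → July 11, 2347: 365 days.
July 2347: 31 − 11 = 20 days remain.
Then 11 full months totalling 335 days.
July 1–6, 2348: 6 days.
Residual: 361 days.
Total: 1091 days.
1091 mod 7 = 6, so 6 days before Tuesday is Wednesday.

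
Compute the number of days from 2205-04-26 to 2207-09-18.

875

April 26, 2205 → April 26, 2206: 365 days.
April 26, 2206 → April 26, 2207: 365 days.
April 2207: 30 − 26 = 4 days remain.
Then May (31), June (30), July (31), August (31): 31 + 30 + 31 + 31 = 123 days.
September 1–18, 2207: 18 days.
Residual: 145 days.
Total: 875 days.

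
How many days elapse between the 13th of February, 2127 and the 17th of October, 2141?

From February 13, 2127 to February 13, 2141: 14 years, of which 4 contain a Feb 29 — 10×365 + 4×366 = 5114 days.
February 2141: 28 − 13 = 15 days remain (2141 is not a leap year, so February has 28 days).
Then March (31), April (30), May (31), June (30), July (31), August (31), September (30): 31 + 30 + 31 + 30 + 31 + 31 + 30 = 214 days.
October 1–17, 2141: 17 days.
Residual: 246 days.
Total: 5360 days.

5360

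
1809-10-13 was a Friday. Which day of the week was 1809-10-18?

Wednesday

Within October 1809: 18 − 13 = 5 days.
5 mod 7 = 5, so 5 days after Friday is Wednesday.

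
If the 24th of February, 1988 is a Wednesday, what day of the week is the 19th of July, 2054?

Day-of-year of February 24, 1988: 55.
Day-of-year of July 19, 2054: 200.
1988 has 366 days, so 366 − 55 = 311 days remain in 1988.
Full years 1989–2053: 49 common + 16 leap = 49×365 + 16×366 = 23741 days.
Total: 311 + 23741 + 200 = 24252 days.
24252 mod 7 = 4, so 4 days after Wednesday is Sunday.

Sunday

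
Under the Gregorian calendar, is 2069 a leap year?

No

2069 is not a leap year.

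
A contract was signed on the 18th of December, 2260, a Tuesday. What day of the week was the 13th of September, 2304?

Tuesday

From December 18, 2260 to December 18, 2303: 43 years, of which 9 contain a Feb 29 — 34×365 + 9×366 = 15704 days.
(2300 is not a leap year (divisible by 100 but not 400).)
December 2303: 31 − 18 = 13 days remain.
Then January (31), February 2304 (29), March (31), April (30), May (31), June (30), July (31), August (31): 31 + 29 + 31 + 30 + 31 + 30 + 31 + 31 = 244 days.
September 1–13, 2304: 13 days.
Residual: 270 days.
Total: 15974 days.
15974 is a multiple of 7, so the 13th of September, 2304 falls on the same weekday: Tuesday.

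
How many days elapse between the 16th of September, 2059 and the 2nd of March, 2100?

Day-of-year of September 16, 2059: 259.
Day-of-year of March 2, 2100: 61.
2059 has 365 days, so 365 − 259 = 106 days remain in 2059.
Full years 2060–2099: 30 common + 10 leap = 30×365 + 10×366 = 14610 days.
Total: 106 + 14610 + 61 = 14777 days.

14777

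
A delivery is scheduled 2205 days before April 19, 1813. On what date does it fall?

April 6, 1807

Count 2205 days before April 19, 1813:
Day-of-year of April 6, 1807: 96.
Day-of-year of April 19, 1813: 109.
1807 has 365 days, so 365 − 96 = 269 days remain in 1807.
Full years: 1808: 366; 1809: 365; 1810: 365; 1811: 365; 1812: 366. Sum = 1827.
Total: 269 + 1827 + 109 = 2205 days.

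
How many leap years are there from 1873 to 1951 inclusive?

Years divisible by 4: 1876, 1880, …, 1948 — 19 in all.
Of these, 1900 is divisible by 100 but not 400, so not leap.
Leap years: 19 − 1 = 18.

18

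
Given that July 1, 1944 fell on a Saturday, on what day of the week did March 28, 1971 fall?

Day-of-year of July 1, 1944: 183.
Day-of-year of March 28, 1971: 87.
1944 has 366 days, so 366 − 183 = 183 days remain in 1944.
Full years 1945–1970: 20 common + 6 leap = 20×365 + 6×366 = 9496 days.
Total: 183 + 9496 + 87 = 9766 days.
9766 mod 7 = 1, so 1 day after Saturday is Sunday.

Sunday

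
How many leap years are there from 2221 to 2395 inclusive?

42

Years divisible by 4: 2224, 2228, …, 2392 — 43 in all.
Of these, 2300 is divisible by 100 but not 400, so not leap.
Leap years: 43 − 1 = 42.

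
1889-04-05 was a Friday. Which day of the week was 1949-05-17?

Day-of-year of April 5, 1889: 95.
Day-of-year of May 17, 1949: 137.
1889 has 365 days, so 365 − 95 = 270 days remain in 1889.
Full years 1890–1948: 45 common + 14 leap = 45×365 + 14×366 = 21549 days.
Total: 270 + 21549 + 137 = 21956 days.
21956 mod 7 = 4, so 4 days after Friday is Tuesday.

Tuesday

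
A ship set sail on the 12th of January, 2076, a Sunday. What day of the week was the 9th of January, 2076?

Count forward from the earlier date (January 9, 2076) to the later (January 12, 2076):
Within January 2076: 12 − 9 = 3 days.
3 mod 7 = 3, so 3 days before Sunday is Thursday.

Thursday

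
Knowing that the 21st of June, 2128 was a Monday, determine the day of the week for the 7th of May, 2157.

From June 21, 2128 to June 21, 2156: 28 years, of which 7 contain a Feb 29 — 21×365 + 7×366 = 10227 days.
June 2156: 30 − 21 = 9 days remain.
Then 10 full months totalling 304 days.
May 1–7, 2157: 7 days.
Residual: 320 days.
Total: 10547 days.
10547 mod 7 = 5, so 5 days after Monday is Saturday.

Saturday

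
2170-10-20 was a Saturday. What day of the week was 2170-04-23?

Monday

Count forward from the earlier date (April 23, 2170) to the later (October 20, 2170):
April 2170: 30 − 23 = 7 days remain.
Then May (31), June (30), July (31), August (31), September (30): 31 + 30 + 31 + 31 + 30 = 153 days.
October 1–20, 2170: 20 days.
Total: 7 + 153 + 20 = 180 days.
180 mod 7 = 5, so 5 days before Saturday is Monday.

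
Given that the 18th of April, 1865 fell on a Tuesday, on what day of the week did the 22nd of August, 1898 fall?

From April 18, 1865 to April 18, 1898: 33 years, of which 8 contain a Feb 29 — 25×365 + 8×366 = 12053 days.
April 1898: 30 − 18 = 12 days remain.
Then May (31), June (30), July (31): 31 + 30 + 31 = 92 days.
August 1–22, 1898: 22 days.
Residual: 126 days.
Total: 12179 days.
12179 mod 7 = 6, so 6 days after Tuesday is Monday.

Monday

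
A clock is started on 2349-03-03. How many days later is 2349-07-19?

March 2349: 31 − 3 = 28 days remain.
Then April (30), May (31), June (30): 30 + 31 + 30 = 91 days.
July 1–19, 2349: 19 days.
Total: 28 + 91 + 19 = 138 days.

138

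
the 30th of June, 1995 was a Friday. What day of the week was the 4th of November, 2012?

Sunday

From June 30, 1995 to June 30, 2012: 17 years, of which 5 contain a Feb 29 — 12×365 + 5×366 = 6210 days.
(2000 is a leap year (divisible by 400).)
June 2012: 30 − 30 = 0 days remain.
Then July (31), August (31), September (30), October (31): 31 + 31 + 30 + 31 = 123 days.
November 1–4, 2012: 4 days.
Residual: 127 days.
Total: 6337 days.
6337 mod 7 = 2, so 2 days after Friday is Sunday.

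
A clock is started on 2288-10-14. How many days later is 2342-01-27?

19462

From October 14, 2288 to October 14, 2341: 53 years, of which 12 contain a Feb 29 — 41×365 + 12×366 = 19357 days.
(2300 is not a leap year (divisible by 100 but not 400).)
October 2341: 31 − 14 = 17 days remain.
Then November (30), December (31): 30 + 31 = 61 days.
January 1–27, 2342: 27 days.
Residual: 105 days.
Total: 19462 days.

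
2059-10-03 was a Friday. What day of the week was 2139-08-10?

From October 3, 2059 to October 3, 2138: 79 years, of which 19 contain a Feb 29 — 60×365 + 19×366 = 28854 days.
(2100 is not a leap year (divisible by 100 but not 400).)
October 2138: 31 − 3 = 28 days remain.
Then 9 full months totalling 273 days.
August 1–10, 2139: 10 days.
Residual: 311 days.
Total: 29165 days.
29165 mod 7 = 3, so 3 days after Friday is Monday.

Monday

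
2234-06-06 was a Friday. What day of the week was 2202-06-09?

Count forward from the earlier date (June 9, 2202) to the later (June 6, 2234):
From June 9, 2202 to June 9, 2233: 31 years, of which 8 contain a Feb 29 — 23×365 + 8×366 = 11323 days.
June 2233: 30 − 9 = 21 days remain.
Then 11 full months totalling 335 days.
June 1–6, 2234: 6 days.
Residual: 362 days.
Total: 11685 days.
11685 mod 7 = 2, so 2 days before Friday is Wednesday.

Wednesday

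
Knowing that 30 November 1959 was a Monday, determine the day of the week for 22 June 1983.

Wednesday

From November 30, 1959 to November 30, 1982: 23 years, of which 6 contain a Feb 29 — 17×365 + 6×366 = 8401 days.
November 1982: 30 − 30 = 0 days remain.
Then December (31), January (31), February 1983 (28), March (31), April (30), May (31): 31 + 31 + 28 + 31 + 30 + 31 = 182 days.
June 1–22, 1983: 22 days.
Residual: 204 days.
Total: 8605 days.
8605 mod 7 = 2, so 2 days after Monday is Wednesday.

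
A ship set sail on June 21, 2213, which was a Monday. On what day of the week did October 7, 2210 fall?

Count forward from the earlier date (October 7, 2210) to the later (June 21, 2213):
October 7, 2210 → October 7, 2211: 365 days.
October 7, 2211 → October 7, 2212: 366 days (2212 is a leap year).
October 2212: 31 − 7 = 24 days remain.
Then November (30), December (31), January (31), February 2213 (28), March (31), April (30), May (31): 30 + 31 + 31 + 28 + 31 + 30 + 31 = 212 days.
June 1–21, 2213: 21 days.
Residual: 257 days.
Total: 988 days.
988 mod 7 = 1, so 1 day before Monday is Sunday.

Sunday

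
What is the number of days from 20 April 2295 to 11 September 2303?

3065

Day-of-year of April 20, 2295: 110.
Day-of-year of September 11, 2303: 254.
2295 has 365 days, so 365 − 110 = 255 days remain in 2295.
Full years 2296–2302: 6 common + 1 leap = 6×365 + 1×366 = 2556 days.
Total: 255 + 2556 + 254 = 3065 days.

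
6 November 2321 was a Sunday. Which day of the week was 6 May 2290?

Count forward from the earlier date (May 6, 2290) to the later (November 6, 2321):
Day-of-year of May 6, 2290: 126.
Day-of-year of November 6, 2321: 310.
2290 has 365 days, so 365 − 126 = 239 days remain in 2290.
Full years 2291–2320: 23 common + 7 leap = 23×365 + 7×366 = 10957 days.
Total: 239 + 10957 + 310 = 11506 days.
11506 mod 7 = 5, so 5 days before Sunday is Tuesday.

Tuesday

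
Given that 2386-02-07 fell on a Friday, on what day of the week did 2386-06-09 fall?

Monday

February 2386: 28 − 7 = 21 days remain (2386 is not a leap year, so February has 28 days).
Then March (31), April (30), May (31): 31 + 30 + 31 = 92 days.
June 1–9, 2386: 9 days.
Total: 21 + 92 + 9 = 122 days.
122 mod 7 = 3, so 3 days after Friday is Monday.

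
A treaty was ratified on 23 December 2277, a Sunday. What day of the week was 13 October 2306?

Saturday

Day-of-year of December 23, 2277: 357.
Day-of-year of October 13, 2306: 286.
2277 has 365 days, so 365 − 357 = 8 days remain in 2277.
Full years 2278–2305: 22 common + 6 leap = 22×365 + 6×366 = 10226 days.
Total: 8 + 10226 + 286 = 10520 days.
10520 mod 7 = 6, so 6 days after Sunday is Saturday.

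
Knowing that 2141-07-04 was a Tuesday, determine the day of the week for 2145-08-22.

Day-of-year of July 4, 2141: 185.
Day-of-year of August 22, 2145: 234.
2141 has 365 days, so 365 − 185 = 180 days remain in 2141.
Full years: 2142: 365; 2143: 365; 2144: 366. Sum = 1096.
Total: 180 + 1096 + 234 = 1510 days.
1510 mod 7 = 5, so 5 days after Tuesday is Sunday.

Sunday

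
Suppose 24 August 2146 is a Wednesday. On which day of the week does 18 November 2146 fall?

Friday

August 2146: 31 − 24 = 7 days remain.
Then September (30), October (31): 30 + 31 = 61 days.
November 1–18, 2146: 18 days.
Total: 7 + 61 + 18 = 86 days.
86 mod 7 = 2, so 2 days after Wednesday is Friday.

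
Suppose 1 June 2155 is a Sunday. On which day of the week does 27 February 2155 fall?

Count forward from the earlier date (February 27, 2155) to the later (June 1, 2155):
February 2155: 28 − 27 = 1 day remains (2155 is not a leap year, so February has 28 days).
Then March (31), April (30), May (31): 31 + 30 + 31 = 92 days.
June 1, 2155: 1 day.
Total: 1 + 92 + 1 = 94 days.
94 mod 7 = 3, so 3 days before Sunday is Thursday.

Thursday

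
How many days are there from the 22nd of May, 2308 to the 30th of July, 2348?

14679

From May 22, 2308 to May 22, 2348: 40 years, of which 10 contain a Feb 29 — 30×365 + 10×366 = 14610 days.
May 2348: 31 − 22 = 9 days remain.
Then June (30): 30 days.
July 1–30, 2348: 30 days.
Residual: 69 days.
Total: 14679 days.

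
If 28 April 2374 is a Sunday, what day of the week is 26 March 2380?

April 28, 2374 → April 28, 2375: 365 days.
April 28, 2375 → April 28, 2376: 366 days (2376 is a leap year).
April 28, 2376 → April 28, 2377: 365 days.
April 28, 2377 → April 28, 2378: 365 days.
April 28, 2378 → April 28, 2379: 365 days.
April 2379: 30 − 28 = 2 days remain.
Then 10 full months totalling 305 days.
March 1–26, 2380: 26 days.
Residual: 333 days.
Total: 2159 days.
2159 mod 7 = 3, so 3 days after Sunday is Wednesday.

Wednesday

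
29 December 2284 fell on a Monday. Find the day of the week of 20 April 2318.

From December 29, 2284 to December 29, 2317: 33 years, of which 7 contain a Feb 29 — 26×365 + 7×366 = 12052 days.
(2300 is not a leap year (divisible by 100 but not 400).)
December 2317: 31 − 29 = 2 days remain.
Then January (31), February 2318 (28), March (31): 31 + 28 + 31 = 90 days.
April 1–20, 2318: 20 days.
Residual: 112 days.
Total: 12164 days.
12164 mod 7 = 5, so 5 days after Monday is Saturday.

Saturday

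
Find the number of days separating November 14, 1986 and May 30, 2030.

15903

From November 14, 1986 to November 14, 2029: 43 years, of which 11 contain a Feb 29 — 32×365 + 11×366 = 15706 days.
(2000 is a leap year (divisible by 400).)
November 2029: 30 − 14 = 16 days remain.
Then December (31), January (31), February 2030 (28), March (31), April (30): 31 + 31 + 28 + 31 + 30 = 151 days.
May 1–30, 2030: 30 days.
Residual: 197 days.
Total: 15903 days.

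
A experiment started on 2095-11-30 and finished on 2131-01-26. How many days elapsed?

12840

Day-of-year of November 30, 2095: 334.
Day-of-year of January 26, 2131: 26.
2095 has 365 days, so 365 − 334 = 31 days remain in 2095.
Full years 2096–2130: 27 common + 8 leap = 27×365 + 8×366 = 12783 days.
Total: 31 + 12783 + 26 = 12840 days.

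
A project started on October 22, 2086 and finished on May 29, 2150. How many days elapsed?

Day-of-year of October 22, 2086: 295.
Day-of-year of May 29, 2150: 149.
2086 has 365 days, so 365 − 295 = 70 days remain in 2086.
Full years 2087–2149: 48 common + 15 leap = 48×365 + 15×366 = 23010 days.
Total: 70 + 23010 + 149 = 23229 days.

23229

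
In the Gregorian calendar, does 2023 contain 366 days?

No

2023 is not a leap year.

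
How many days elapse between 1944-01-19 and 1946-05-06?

January 19, 1944 → January 19, 1945: 366 days (1944 is a leap year).
January 19, 1945 → January 19, 1946: 365 days.
January 1946: 31 − 19 = 12 days remain.
Then February 1946 (28), March (31), April (30): 28 + 31 + 30 = 89 days.
May 1–6, 1946: 6 days.
Residual: 107 days.
Total: 838 days.

838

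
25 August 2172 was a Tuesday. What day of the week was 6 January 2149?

Count forward from the earlier date (January 6, 2149) to the later (August 25, 2172):
From January 6, 2149 to January 6, 2172: 23 years, of which 5 contain a Feb 29 — 18×365 + 5×366 = 8400 days.
January 2172: 31 − 6 = 25 days remain.
Then February 2172 (29), March (31), April (30), May (31), June (30), July (31): 29 + 31 + 30 + 31 + 30 + 31 = 182 days.
August 1–25, 2172: 25 days.
Residual: 232 days.
Total: 8632 days.
8632 mod 7 = 1, so 1 day before Tuesday is Monday.

Monday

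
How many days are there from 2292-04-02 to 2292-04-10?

Within April 2292: 10 − 2 = 8 days.

8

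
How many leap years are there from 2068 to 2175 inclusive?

26

Years divisible by 4: 2068, 2072, …, 2172 — 27 in all.
Of these, 2100 is divisible by 100 but not 400, so not leap.
Leap years: 27 − 1 = 26.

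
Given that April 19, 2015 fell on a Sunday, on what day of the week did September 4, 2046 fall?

Day-of-year of April 19, 2015: 109.
Day-of-year of September 4, 2046: 247.
2015 has 365 days, so 365 − 109 = 256 days remain in 2015.
Full years 2016–2045: 22 common + 8 leap = 22×365 + 8×366 = 10958 days.
Total: 256 + 10958 + 247 = 11461 days.
11461 mod 7 = 2, so 2 days after Sunday is Tuesday.

Tuesday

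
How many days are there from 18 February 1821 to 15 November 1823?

1000

February 18, 1821 → February 18, 1822: 365 days.
February 18, 1822 → February 18, 1823: 365 days.
February 1823: 28 − 18 = 10 days remain (1823 is not a leap year, so February has 28 days).
Then March (31), April (30), May (31), June (30), July (31), August (31), September (30), October (31): 31 + 30 + 31 + 30 + 31 + 31 + 30 + 31 = 245 days.
November 1–15, 1823: 15 days.
Residual: 270 days.
Total: 1000 days.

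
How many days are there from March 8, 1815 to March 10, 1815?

Within March 1815: 10 − 8 = 2 days.

2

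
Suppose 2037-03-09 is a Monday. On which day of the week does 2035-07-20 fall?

Friday

Count forward from the earlier date (July 20, 2035) to the later (March 9, 2037):
July 2035: 31 − 20 = 11 days remain.
Then 19 full months totalling 578 days.
March 1–9, 2037: 9 days.
Total: 11 + 578 + 9 = 598 days.
598 mod 7 = 3, so 3 days before Monday is Friday.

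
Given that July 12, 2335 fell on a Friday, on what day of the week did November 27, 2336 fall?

Friday

Day-of-year of July 12, 2335: 193.
Day-of-year of November 27, 2336: 332.
2335 has 365 days, so 365 − 193 = 172 days remain in 2335.
Total: 172 + 332 = 504 days.
504 is a multiple of 7, so November 27, 2336 falls on the same weekday: Friday.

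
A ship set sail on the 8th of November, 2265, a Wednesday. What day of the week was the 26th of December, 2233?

Count forward from the earlier date (December 26, 2233) to the later (November 8, 2265):
From December 26, 2233 to December 26, 2264: 31 years, of which 8 contain a Feb 29 — 23×365 + 8×366 = 11323 days.
December 2264: 31 − 26 = 5 days remain.
Then 10 full months totalling 304 days.
November 1–8, 2265: 8 days.
Residual: 317 days.
Total: 11640 days.
11640 mod 7 = 6, so 6 days before Wednesday is Thursday.

Thursday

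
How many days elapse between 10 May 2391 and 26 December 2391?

230

May 2391: 31 − 10 = 21 days remain.
Then June (30), July (31), August (31), September (30), October (31), November (30): 30 + 31 + 31 + 30 + 31 + 30 = 183 days.
December 1–26, 2391: 26 days.
Total: 21 + 183 + 26 = 230 days.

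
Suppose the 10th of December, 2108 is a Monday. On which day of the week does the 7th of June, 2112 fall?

Tuesday

December 10, 2108 → December 10, 2109: 365 days.
December 10, 2109 → December 10, 2110: 365 days.
December 10, 2110 → December 10, 2111: 365 days.
December 2111: 31 − 10 = 21 days remain.
Then January (31), February 2112 (29), March (31), April (30), May (31): 31 + 29 + 31 + 30 + 31 = 152 days.
June 1–7, 2112: 7 days.
Residual: 180 days.
Total: 1275 days.
1275 mod 7 = 1, so 1 day after Monday is Tuesday.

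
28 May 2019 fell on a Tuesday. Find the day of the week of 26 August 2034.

Saturday

Day-of-year of May 28, 2019: 148.
Day-of-year of August 26, 2034: 238.
2019 has 365 days, so 365 − 148 = 217 days remain in 2019.
Full years 2020–2033: 10 common + 4 leap = 10×365 + 4×366 = 5114 days.
Total: 217 + 5114 + 238 = 5569 days.
5569 mod 7 = 4, so 4 days after Tuesday is Saturday.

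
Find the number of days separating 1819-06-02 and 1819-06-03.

1

Within June 1819: 3 − 2 = 1 day.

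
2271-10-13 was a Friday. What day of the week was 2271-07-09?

Sunday

Count forward from the earlier date (July 9, 2271) to the later (October 13, 2271):
July 2271: 31 − 9 = 22 days remain.
Then August (31), September (30): 31 + 30 = 61 days.
October 1–13, 2271: 13 days.
Total: 22 + 61 + 13 = 96 days.
96 mod 7 = 5, so 5 days before Friday is Sunday.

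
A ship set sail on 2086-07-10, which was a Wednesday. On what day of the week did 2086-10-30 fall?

July 2086: 31 − 10 = 21 days remain.
Then August (31), September (30): 31 + 30 = 61 days.
October 1–30, 2086: 30 days.
Total: 21 + 61 + 30 = 112 days.
112 is a multiple of 7, so 2086-10-30 falls on the same weekday: Wednesday.

Wednesday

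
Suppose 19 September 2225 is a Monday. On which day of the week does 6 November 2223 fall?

Count forward from the earlier date (November 6, 2223) to the later (September 19, 2225):
November 6, 2223 → November 6, 2224: 366 days (2224 is a leap year).
November 2224: 30 − 6 = 24 days remain.
Then 9 full months totalling 274 days.
September 1–19, 2225: 19 days.
Residual: 317 days.
Total: 683 days.
683 mod 7 = 4, so 4 days before Monday is Thursday.

Thursday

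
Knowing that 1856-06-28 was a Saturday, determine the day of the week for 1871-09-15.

Friday

From June 28, 1856 to June 28, 1871: 15 years, of which 3 contain a Feb 29 — 12×365 + 3×366 = 5478 days.
June 1871: 30 − 28 = 2 days remain.
Then July (31), August (31): 31 + 31 = 62 days.
September 1–15, 1871: 15 days.
Residual: 79 days.
Total: 5557 days.
5557 mod 7 = 6, so 6 days after Saturday is Friday.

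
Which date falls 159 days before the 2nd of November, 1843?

the 27th of May, 1843

Count 159 days before November 2, 1843:
May 1843: 31 − 27 = 4 days remain.
Then June (30), July (31), August (31), September (30), October (31): 30 + 31 + 31 + 30 + 31 = 153 days.
November 1–2, 1843: 2 days.
Total: 4 + 153 + 2 = 159 days.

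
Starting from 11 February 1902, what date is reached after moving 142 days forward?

3 July 1902

Count 142 days after February 11, 1902:
February 1902: 28 − 11 = 17 days remain (1902 is not a leap year, so February has 28 days).
Then March (31), April (30), May (31), June (30): 31 + 30 + 31 + 30 = 122 days.
July 1–3, 1902: 3 days.
Total: 17 + 122 + 3 = 142 days.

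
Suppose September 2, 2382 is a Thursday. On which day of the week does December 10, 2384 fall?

Day-of-year of September 2, 2382: 245.
Day-of-year of December 10, 2384: 345.
2382 has 365 days, so 365 − 245 = 120 days remain in 2382.
Full years: 2383: 365. Sum = 365.
Total: 120 + 365 + 345 = 830 days.
830 mod 7 = 4, so 4 days after Thursday is Monday.

Monday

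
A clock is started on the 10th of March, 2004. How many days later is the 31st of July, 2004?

March 2004: 31 − 10 = 21 days remain.
Then April (30), May (31), June (30): 30 + 31 + 30 = 91 days.
July 1–31, 2004: 31 days.
Total: 21 + 91 + 31 = 143 days.

143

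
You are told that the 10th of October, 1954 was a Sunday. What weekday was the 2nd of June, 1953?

Count forward from the earlier date (June 2, 1953) to the later (October 10, 1954):
Day-of-year of June 2, 1953: 153.
Day-of-year of October 10, 1954: 283.
1953 has 365 days, so 365 − 153 = 212 days remain in 1953.
Total: 212 + 283 = 495 days.
495 mod 7 = 5, so 5 days before Sunday is Tuesday.

Tuesday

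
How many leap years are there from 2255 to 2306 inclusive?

12

Years divisible by 4: 2256, 2260, …, 2304 — 13 in all.
Of these, 2300 is divisible by 100 but not 400, so not leap.
Leap years: 13 − 1 = 12.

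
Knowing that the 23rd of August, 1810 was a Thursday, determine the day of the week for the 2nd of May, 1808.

Monday

Count forward from the earlier date (May 2, 1808) to the later (August 23, 1810):
May 1808: 31 − 2 = 29 days remain.
Then 26 full months totalling 791 days.
August 1–23, 1810: 23 days.
Total: 29 + 791 + 23 = 843 days.
843 mod 7 = 3, so 3 days before Thursday is Monday.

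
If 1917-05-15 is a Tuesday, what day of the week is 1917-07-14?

Saturday

May 1917: 31 − 15 = 16 days remain.
Then June (30): 30 days.
July 1–14, 1917: 14 days.
Total: 16 + 30 + 14 = 60 days.
60 mod 7 = 4, so 4 days after Tuesday is Saturday.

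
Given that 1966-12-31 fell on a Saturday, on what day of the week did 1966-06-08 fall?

Wednesday

Count forward from the earlier date (June 8, 1966) to the later (December 31, 1966):
June 1966: 30 − 8 = 22 days remain.
Then July (31), August (31), September (30), October (31), November (30): 31 + 31 + 30 + 31 + 30 = 153 days.
December 1–31, 1966: 31 days.
Total: 22 + 153 + 31 = 206 days.
206 mod 7 = 3, so 3 days before Saturday is Wednesday.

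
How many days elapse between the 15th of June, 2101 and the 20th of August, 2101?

66

June 2101: 30 − 15 = 15 days remain.
Then July (31): 31 days.
August 1–20, 2101: 20 days.
Total: 15 + 31 + 20 = 66 days.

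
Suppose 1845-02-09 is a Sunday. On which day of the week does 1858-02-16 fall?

From February 9, 1845 to February 9, 1858: 13 years, of which 3 contain a Feb 29 — 10×365 + 3×366 = 4748 days.
Within February 1858: 16 − 9 = 7 days.
Total: 4755 days.
4755 mod 7 = 2, so 2 days after Sunday is Tuesday.

Tuesday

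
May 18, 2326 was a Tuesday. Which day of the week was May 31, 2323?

Count forward from the earlier date (May 31, 2323) to the later (May 18, 2326):
May 31, 2323 → May 31, 2324: 366 days (2324 is a leap year).
May 31, 2324 → May 31, 2325: 365 days.
May 2325: 31 − 31 = 0 days remain.
Then 11 full months totalling 334 days.
May 1–18, 2326: 18 days.
Residual: 352 days.
Total: 1083 days.
1083 mod 7 = 5, so 5 days before Tuesday is Thursday.

Thursday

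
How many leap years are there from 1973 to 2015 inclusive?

Years divisible by 4 in [1973, 2015]: 1976, 1980, 1984, 1988, 1992, 1996, 2000, 2004, 2008, 2012.
2000 is divisible by 400, so still leap.
No century exceptions apply. Count: 10.

10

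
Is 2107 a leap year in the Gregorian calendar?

2107 is not a leap year.

No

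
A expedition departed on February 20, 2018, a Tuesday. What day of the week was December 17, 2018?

Monday

February 2018: 28 − 20 = 8 days remain (2018 is not a leap year, so February has 28 days).
Then 9 full months totalling 275 days.
December 1–17, 2018: 17 days.
Total: 8 + 275 + 17 = 300 days.
300 mod 7 = 6, so 6 days after Tuesday is Monday.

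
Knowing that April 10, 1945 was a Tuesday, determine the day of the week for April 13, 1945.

Within April 1945: 13 − 10 = 3 days.
3 mod 7 = 3, so 3 days after Tuesday is Friday.

Friday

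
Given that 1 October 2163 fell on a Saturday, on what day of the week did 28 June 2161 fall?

Sunday

Count forward from the earlier date (June 28, 2161) to the later (October 1, 2163):
Day-of-year of June 28, 2161: 179.
Day-of-year of October 1, 2163: 274.
2161 has 365 days, so 365 − 179 = 186 days remain in 2161.
Full years: 2162: 365. Sum = 365.
Total: 186 + 365 + 274 = 825 days.
825 mod 7 = 6, so 6 days before Saturday is Sunday.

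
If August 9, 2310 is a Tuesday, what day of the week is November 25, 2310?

August 2310: 31 − 9 = 22 days remain.
Then September (30), October (31): 30 + 31 = 61 days.
November 1–25, 2310: 25 days.
Total: 22 + 61 + 25 = 108 days.
108 mod 7 = 3, so 3 days after Tuesday is Friday.

Friday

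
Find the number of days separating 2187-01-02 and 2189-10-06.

1008

January 2187: 31 − 2 = 29 days remain.
Then 32 full months totalling 973 days.
October 1–6, 2189: 6 days.
Total: 29 + 973 + 6 = 1008 days.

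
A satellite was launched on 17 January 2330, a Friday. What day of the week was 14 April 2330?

January 2330: 31 − 17 = 14 days remain.
Then February 2330 (28), March (31): 28 + 31 = 59 days.
April 1–14, 2330: 14 days.
Total: 14 + 59 + 14 = 87 days.
87 mod 7 = 3, so 3 days after Friday is Monday.

Monday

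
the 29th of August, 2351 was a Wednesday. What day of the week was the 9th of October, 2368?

From August 29, 2351 to August 29, 2368: 17 years, of which 5 contain a Feb 29 — 12×365 + 5×366 = 6210 days.
August 2368: 31 − 29 = 2 days remain.
Then September (30): 30 days.
October 1–9, 2368: 9 days.
Residual: 41 days.
Total: 6251 days.
6251 is a multiple of 7, so the 9th of October, 2368 falls on the same weekday: Wednesday.

Wednesday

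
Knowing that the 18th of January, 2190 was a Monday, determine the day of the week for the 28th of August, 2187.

Count forward from the earlier date (August 28, 2187) to the later (January 18, 2190):
August 28, 2187 → August 28, 2188: 366 days (2188 is a leap year).
August 28, 2188 → August 28, 2189: 365 days.
August 2189: 31 − 28 = 3 days remain.
Then September (30), October (31), November (30), December (31): 30 + 31 + 30 + 31 = 122 days.
January 1–18, 2190: 18 days.
Residual: 143 days.
Total: 874 days.
874 mod 7 = 6, so 6 days before Monday is Tuesday.

Tuesday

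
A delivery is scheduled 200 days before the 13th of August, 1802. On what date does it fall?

the 25th of January, 1802

Count 200 days before August 13, 1802:
January 1802: 31 − 25 = 6 days remain.
Then February 1802 (28), March (31), April (30), May (31), June (30), July (31): 28 + 31 + 30 + 31 + 30 + 31 = 181 days.
August 1–13, 1802: 13 days.
Total: 6 + 181 + 13 = 200 days.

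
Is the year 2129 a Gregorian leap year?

No

2129 is not a leap year.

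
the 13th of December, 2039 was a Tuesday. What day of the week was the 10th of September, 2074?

Day-of-year of December 13, 2039: 347.
Day-of-year of September 10, 2074: 253.
2039 has 365 days, so 365 − 347 = 18 days remain in 2039.
Full years 2040–2073: 25 common + 9 leap = 25×365 + 9×366 = 12419 days.
Total: 18 + 12419 + 253 = 12690 days.
12690 mod 7 = 6, so 6 days after Tuesday is Monday.

Monday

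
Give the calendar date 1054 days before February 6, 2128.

March 19, 2125

Count 1054 days before February 6, 2128:
Day-of-year of March 19, 2125: 78.
Day-of-year of February 6, 2128: 37.
2125 has 365 days, so 365 − 78 = 287 days remain in 2125.
Full years: 2126: 365; 2127: 365. Sum = 730.
Total: 287 + 730 + 37 = 1054 days.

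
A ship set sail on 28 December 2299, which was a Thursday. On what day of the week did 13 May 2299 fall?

Saturday

Count forward from the earlier date (May 13, 2299) to the later (December 28, 2299):
May 2299: 31 − 13 = 18 days remain.
Then June (30), July (31), August (31), September (30), October (31), November (30): 30 + 31 + 31 + 30 + 31 + 30 = 183 days.
December 1–28, 2299: 28 days.
Total: 18 + 183 + 28 = 229 days.
229 mod 7 = 5, so 5 days before Thursday is Saturday.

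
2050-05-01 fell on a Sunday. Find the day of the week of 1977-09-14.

Wednesday

Count forward from the earlier date (September 14, 1977) to the later (May 1, 2050):
From September 14, 1977 to September 14, 2049: 72 years, of which 18 contain a Feb 29 — 54×365 + 18×366 = 26298 days.
(2000 is a leap year (divisible by 400).)
September 2049: 30 − 14 = 16 days remain.
Then October (31), November (30), December (31), January (31), February 2050 (28), March (31), April (30): 31 + 30 + 31 + 31 + 28 + 31 + 30 = 212 days.
May 1, 2050: 1 day.
Residual: 229 days.
Total: 26527 days.
26527 mod 7 = 4, so 4 days before Sunday is Wednesday.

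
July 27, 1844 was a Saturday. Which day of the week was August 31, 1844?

Saturday

July 1844: 31 − 27 = 4 days remain.
August 1–31, 1844: 31 days.
Total: 4 + 31 = 35 days.
35 is a multiple of 7, so August 31, 1844 falls on the same weekday: Saturday.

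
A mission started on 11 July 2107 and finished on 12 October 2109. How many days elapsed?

824

July 2107: 31 − 11 = 20 days remain.
Then 26 full months totalling 792 days.
October 1–12, 2109: 12 days.
Total: 20 + 792 + 12 = 824 days.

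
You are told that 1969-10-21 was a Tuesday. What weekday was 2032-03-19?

Friday

Day-of-year of October 21, 1969: 294.
Day-of-year of March 19, 2032: 79.
1969 has 365 days, so 365 − 294 = 71 days remain in 1969.
Full years 1970–2031: 47 common + 15 leap = 47×365 + 15×366 = 22645 days.
Total: 71 + 22645 + 79 = 22795 days.
22795 mod 7 = 3, so 3 days after Tuesday is Friday.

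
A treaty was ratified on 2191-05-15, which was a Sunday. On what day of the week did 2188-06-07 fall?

Count forward from the earlier date (June 7, 2188) to the later (May 15, 2191):
June 7, 2188 → June 7, 2189: 365 days.
June 7, 2189 → June 7, 2190: 365 days.
June 2190: 30 − 7 = 23 days remain.
Then 10 full months totalling 304 days.
May 1–15, 2191: 15 days.
Residual: 342 days.
Total: 1072 days.
1072 mod 7 = 1, so 1 day before Sunday is Saturday.

Saturday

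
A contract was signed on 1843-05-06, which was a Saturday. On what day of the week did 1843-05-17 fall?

Within May 1843: 17 − 6 = 11 days.
11 mod 7 = 4, so 4 days after Saturday is Wednesday.

Wednesday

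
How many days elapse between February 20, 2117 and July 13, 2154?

13657

Day-of-year of February 20, 2117: 51.
Day-of-year of July 13, 2154: 194.
2117 has 365 days, so 365 − 51 = 314 days remain in 2117.
Full years 2118–2153: 27 common + 9 leap = 27×365 + 9×366 = 13149 days.
Total: 314 + 13149 + 194 = 13657 days.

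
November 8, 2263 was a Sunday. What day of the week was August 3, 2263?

Count forward from the earlier date (August 3, 2263) to the later (November 8, 2263):
August 2263: 31 − 3 = 28 days remain.
Then September (30), October (31): 30 + 31 = 61 days.
November 1–8, 2263: 8 days.
Total: 28 + 61 + 8 = 97 days.
97 mod 7 = 6, so 6 days before Sunday is Monday.

Monday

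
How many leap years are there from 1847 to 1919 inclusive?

Years divisible by 4: 1848, 1852, …, 1916 — 18 in all.
Of these, 1900 is divisible by 100 but not 400, so not leap.
Leap years: 18 − 1 = 17.

17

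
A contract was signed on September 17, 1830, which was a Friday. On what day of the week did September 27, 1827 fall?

Thursday

Count forward from the earlier date (September 27, 1827) to the later (September 17, 1830):
Day-of-year of September 27, 1827: 270.
Day-of-year of September 17, 1830: 260.
1827 has 365 days, so 365 − 270 = 95 days remain in 1827.
Full years: 1828: 366; 1829: 365. Sum = 731.
Total: 95 + 731 + 260 = 1086 days.
1086 mod 7 = 1, so 1 day before Friday is Thursday.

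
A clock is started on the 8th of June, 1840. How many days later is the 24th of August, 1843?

Day-of-year of June 8, 1840: 160.
Day-of-year of August 24, 1843: 236.
1840 has 366 days, so 366 − 160 = 206 days remain in 1840.
Full years: 1841: 365; 1842: 365. Sum = 730.
Total: 206 + 730 + 236 = 1172 days.

1172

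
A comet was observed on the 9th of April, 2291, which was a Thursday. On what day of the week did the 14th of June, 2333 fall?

Wednesday

From April 9, 2291 to April 9, 2333: 42 years, of which 10 contain a Feb 29 — 32×365 + 10×366 = 15340 days.
(2300 is not a leap year (divisible by 100 but not 400).)
April 2333: 30 − 9 = 21 days remain.
Then May (31): 31 days.
June 1–14, 2333: 14 days.
Residual: 66 days.
Total: 15406 days.
15406 mod 7 = 6, so 6 days after Thursday is Wednesday.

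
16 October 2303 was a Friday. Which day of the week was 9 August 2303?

Sunday

Count forward from the earlier date (August 9, 2303) to the later (October 16, 2303):
August 2303: 31 − 9 = 22 days remain.
Then September (30): 30 days.
October 1–16, 2303: 16 days.
Total: 22 + 30 + 16 = 68 days.
68 mod 7 = 5, so 5 days before Friday is Sunday.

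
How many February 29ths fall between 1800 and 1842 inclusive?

Years divisible by 4 in [1800, 1842]: 1800, 1804, 1808, 1812, 1816, 1820, 1824, 1828, 1832, 1836, 1840.
Of these, 1800 is divisible by 100 but not 400, so not leap.
Leap years: 11 − 1 = 10.

10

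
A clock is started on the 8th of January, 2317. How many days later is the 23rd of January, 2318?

380

January 8, 2317 → January 8, 2318: 365 days.
Within January 2318: 23 − 8 = 15 days.
Total: 380 days.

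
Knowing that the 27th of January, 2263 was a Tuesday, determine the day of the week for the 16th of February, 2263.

Monday

January 2263: 31 − 27 = 4 days remain.
February 1–16, 2263: 16 days (2263 is not a leap year).
Total: 4 + 16 = 20 days.
20 mod 7 = 6, so 6 days after Tuesday is Monday.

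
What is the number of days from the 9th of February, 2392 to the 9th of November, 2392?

274

February 2392: 29 − 9 = 20 days remain (2392 is a leap year, so February has 29 days).
Then March (31), April (30), May (31), June (30), July (31), August (31), September (30), October (31): 31 + 30 + 31 + 30 + 31 + 31 + 30 + 31 = 245 days.
November 1–9, 2392: 9 days.
Total: 20 + 245 + 9 = 274 days.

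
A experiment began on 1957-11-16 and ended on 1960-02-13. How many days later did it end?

Day-of-year of November 16, 1957: 320.
Day-of-year of February 13, 1960: 44.
1957 has 365 days, so 365 − 320 = 45 days remain in 1957.
Full years: 1958: 365; 1959: 365. Sum = 730.
Total: 45 + 730 + 44 = 819 days.

819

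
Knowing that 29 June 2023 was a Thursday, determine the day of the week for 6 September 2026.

Day-of-year of June 29, 2023: 180.
Day-of-year of September 6, 2026: 249.
2023 has 365 days, so 365 − 180 = 185 days remain in 2023.
Full years: 2024: 366; 2025: 365. Sum = 731.
Total: 185 + 731 + 249 = 1165 days.
1165 mod 7 = 3, so 3 days after Thursday is Sunday.

Sunday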